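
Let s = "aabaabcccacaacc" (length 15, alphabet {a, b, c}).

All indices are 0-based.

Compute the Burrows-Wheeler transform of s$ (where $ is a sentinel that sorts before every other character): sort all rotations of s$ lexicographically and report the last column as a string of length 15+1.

c$bcaacaaacacacb

rank  rotation          last
    0  $aabaabcccacaacc  c
    1  aabaabcccacaacc$  $
    2  aabcccacaacc$aab  b
    3  aacc$aabaabcccac  c
    4  abaabcccacaacc$a  a
    5  abcccacaacc$aaba  a
    6  acaacc$aabaabccc  c
    7  acc$aabaabcccaca  a
    8  baabcccacaacc$aa  a
    9  bcccacaacc$aabaa  a
   10  c$aabaabcccacaac  c
   11  caacc$aabaabccca  a
   12  cacaacc$aabaabcc  c
   13  cc$aabaabcccacaa  a
   14  ccacaacc$aabaabc  c
   15  cccacaacc$aabaab  b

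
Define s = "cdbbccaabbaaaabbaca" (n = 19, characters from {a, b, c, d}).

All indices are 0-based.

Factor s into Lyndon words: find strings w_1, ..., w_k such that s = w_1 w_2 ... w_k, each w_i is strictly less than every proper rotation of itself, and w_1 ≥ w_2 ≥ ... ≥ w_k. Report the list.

["cd", "bbcc", "aabb", "aaaabbac", "a"]

emit factor 1: 'cd' (i=0, period=2)
emit factor 2: 'bbcc' (i=2, period=4)
emit factor 3: 'aabb' (i=6, period=4)
emit factor 4: 'aaaabbac' (i=10, period=8)
emit factor 5: 'a' (i=18, period=1)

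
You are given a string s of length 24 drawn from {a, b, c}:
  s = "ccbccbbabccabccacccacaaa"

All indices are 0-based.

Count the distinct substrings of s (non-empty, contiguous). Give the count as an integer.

rank→(start, suffix):
  0 → (23, 'a')
  1 → (22, 'aa')
  2 → (21, 'aaa')
  3 → (7, 'abccabccacccacaaa')
  4 → (11, 'abccacccacaaa')
  5 → (19, 'acaaa')
  6 → (15, 'acccacaaa')
  7 → (6, 'babccabccacccacaaa')
  8 → (5, 'bbabccabccacccacaaa')
  9 → (8, 'bccabccacccacaaa')
  10 → (12, 'bccacccacaaa')
  11 → (2, 'bccbbabccabccacccacaaa')
  12 → (20, 'caaa')
  13 → (10, 'cabccacccacaaa')
  14 → (18, 'cacaaa')
  15 → (14, 'cacccacaaa')
  16 → (4, 'cbbabccabccacccacaaa')
  17 → (1, 'cbccbbabccabccacccacaaa')
  18 → (9, 'ccabccacccacaaa')
  19 → (17, 'ccacaaa')
  20 → (13, 'ccacccacaaa')
  21 → (3, 'ccbbabccabccacccacaaa')
  22 → (0, 'ccbccbbabccabccacccacaaa')
  23 → (16, 'cccacaaa')

SA = [23, 22, 21, 7, 11, 19, 15, 6, 5, 8, 12, 2, 20, 10, 18, 14, 4, 1, 9, 17, 13, 3, 0, 16]
rank  pair      lcp
   1  s[23:],s[22:]  1  'a'
   2  s[22:],s[21:]  2  'aa'
   3  s[21:],s[7:]  1  'a'
   4  s[7:],s[11:]  5  'abcca'
   5  s[11:],s[19:]  1  'a'
   6  s[19:],s[15:]  2  'ac'
   7  s[15:],s[6:]  0  ''
   8  s[6:],s[5:]  1  'b'
   9  s[5:],s[8:]  1  'b'
  10  s[8:],s[12:]  4  'bcca'
  11  s[12:],s[2:]  3  'bcc'
  12  s[2:],s[20:]  0  ''
  13  s[20:],s[10:]  2  'ca'
  14  s[10:],s[18:]  2  'ca'
  15  s[18:],s[14:]  3  'cac'
  16  s[14:],s[4:]  1  'c'
  17  s[4:],s[1:]  2  'cb'
  18  s[1:],s[9:]  1  'c'
  19  s[9:],s[17:]  3  'cca'
  20  s[17:],s[13:]  4  'ccac'
  21  s[13:],s[3:]  2  'cc'
  22  s[3:],s[0:]  3  'ccb'
  23  s[0:],s[16:]  2  'cc'

n(n+1)/2 = 24·25/2 = 300
Σ LCP = 0 + 1 + 2 + 1 + 5 + 1 + 2 + 0 + 1 + 1 + 4 + 3 + 0 + 2 + 2 + 3 + 1 + 2 + 1 + 3 + 4 + 2 + 3 + 2 = 46
distinct = 300 − 46 = 254

254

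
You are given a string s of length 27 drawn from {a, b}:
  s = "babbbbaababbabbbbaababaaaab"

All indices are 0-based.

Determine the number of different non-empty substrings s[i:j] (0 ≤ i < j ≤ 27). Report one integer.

277

rank→(start, suffix):
  0 → (22, 'aaaab')
  1 → (23, 'aaab')
  2 → (24, 'aab')
  3 → (17, 'aababaaaab')
  4 → (6, 'aababbabbbbaababaaaab')
  5 → (25, 'ab')
  6 → (20, 'abaaaab')
  7 → (18, 'ababaaaab')
  8 → (7, 'ababbabbbbaababaaaab')
  9 → (9, 'abbabbbbaababaaaab')
  10 → (12, 'abbbbaababaaaab')
  11 → (1, 'abbbbaababbabbbbaababaaaab')
  12 → (26, 'b')
  13 → (21, 'baaaab')
  14 → (16, 'baababaaaab')
  15 → (5, 'baababbabbbbaababaaaab')
  16 → (19, 'babaaaab')
  17 → (8, 'babbabbbbaababaaaab')
  18 → (11, 'babbbbaababaaaab')
  19 → (0, 'babbbbaababbabbbbaababaaaab')
  20 → (15, 'bbaababaaaab')
  21 → (4, 'bbaababbabbbbaababaaaab')
  22 → (10, 'bbabbbbaababaaaab')
  23 → (14, 'bbbaababaaaab')
  24 → (3, 'bbbaababbabbbbaababaaaab')
  25 → (13, 'bbbbaababaaaab')
  26 → (2, 'bbbbaababbabbbbaababaaaab')

SA = [22, 23, 24, 17, 6, 25, 20, 18, 7, 9, 12, 1, 26, 21, 16, 5, 19, 8, 11, 0, 15, 4, 10, 14, 3, 13, 2]
rank  pair      lcp
   1  s[22:],s[23:]  3  'aaa'
   2  s[23:],s[24:]  2  'aa'
   3  s[24:],s[17:]  3  'aab'
   4  s[17:],s[6:]  5  'aabab'
   5  s[6:],s[25:]  1  'a'
   6  s[25:],s[20:]  2  'ab'
   7  s[20:],s[18:]  3  'aba'
   8  s[18:],s[7:]  4  'abab'
   9  s[7:],s[9:]  2  'ab'
  10  s[9:],s[12:]  3  'abb'
  11  s[12:],s[1:]  10  'abbbbaabab'
  12  s[1:],s[26:]  0  ''
  13  s[26:],s[21:]  1  'b'
  14  s[21:],s[16:]  3  'baa'
  15  s[16:],s[5:]  6  'baabab'
  16  s[5:],s[19:]  2  'ba'
  17  s[19:],s[8:]  3  'bab'
  18  s[8:],s[11:]  4  'babb'
  19  s[11:],s[0:]  11  'babbbbaabab'
  20  s[0:],s[15:]  1  'b'
  21  s[15:],s[4:]  7  'bbaabab'
  22  s[4:],s[10:]  3  'bba'
  23  s[10:],s[14:]  2  'bb'
  24  s[14:],s[3:]  8  'bbbaabab'
  25  s[3:],s[13:]  3  'bbb'
  26  s[13:],s[2:]  9  'bbbbaabab'

n(n+1)/2 = 27·28/2 = 378
Σ LCP = 0 + 3 + 2 + 3 + 5 + 1 + 2 + 3 + 4 + 2 + 3 + 10 + 0 + 1 + 3 + 6 + 2 + 3 + 4 + 11 + 1 + 7 + 3 + 2 + 8 + 3 + 9 = 101
distinct = 378 − 101 = 277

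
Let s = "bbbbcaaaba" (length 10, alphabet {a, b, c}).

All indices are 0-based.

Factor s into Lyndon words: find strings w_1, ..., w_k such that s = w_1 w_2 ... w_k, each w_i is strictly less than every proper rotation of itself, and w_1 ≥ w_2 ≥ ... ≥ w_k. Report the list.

emit factor 1: 'bbbbc' (i=0, period=5)
emit factor 2: 'aaab' (i=5, period=4)
emit factor 3: 'a' (i=9, period=1)

["bbbbc", "aaab", "a"]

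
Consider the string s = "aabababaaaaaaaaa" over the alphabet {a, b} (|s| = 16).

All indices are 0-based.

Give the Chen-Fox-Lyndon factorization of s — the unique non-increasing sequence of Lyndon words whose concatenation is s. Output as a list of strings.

emit factor 1: 'aababab' (i=0, period=7)
emit factor 2: 'a' (i=7, period=1)
emit factor 3: 'a' (i=8, period=1)
emit factor 4: 'a' (i=9, period=1)
emit factor 5: 'a' (i=10, period=1)
emit factor 6: 'a' (i=11, period=1)
emit factor 7: 'a' (i=12, period=1)
emit factor 8: 'a' (i=13, period=1)
emit factor 9: 'a' (i=14, period=1)
emit factor 10: 'a' (i=15, period=1)

["aababab", "a", "a", "a", "a", "a", "a", "a", "a", "a"]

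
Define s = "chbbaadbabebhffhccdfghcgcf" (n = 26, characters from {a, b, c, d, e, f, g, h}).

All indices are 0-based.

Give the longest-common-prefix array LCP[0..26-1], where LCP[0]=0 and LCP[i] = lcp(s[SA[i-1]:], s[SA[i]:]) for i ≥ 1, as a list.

[0, 1, 1, 0, 2, 1, 1, 1, 0, 1, 1, 1, 1, 0, 1, 0, 0, 1, 1, 1, 0, 1, 0, 1, 2, 1]

sorted suffixes:
  #0 SA[0]=4  'aadbabebhffhccdfghcgcf'
  #1 SA[1]=8  'abebhffhccdfghcgcf'
  #2 SA[2]=5  'adbabebhffhccdfghcgcf'
  #3 SA[3]=3  'baadbabebhffhccdfghcgcf'
  #4 SA[4]=7  'babebhffhccdfghcgcf'
  #5 SA[5]=2  'bbaadbabebhffhccdfghcgcf'
  #6 SA[6]=9  'bebhffhccdfghcgcf'
  #7 SA[7]=11  'bhffhccdfghcgcf'
  #8 SA[8]=16  'ccdfghcgcf'
  #9 SA[9]=17  'cdfghcgcf'
  #10 SA[10]=24  'cf'
  #11 SA[11]=22  'cgcf'
  #12 SA[12]=0  'chbbaadbabebhffhccdfghcgcf'
  #13 SA[13]=6  'dbabebhffhccdfghcgcf'
  #14 SA[14]=18  'dfghcgcf'
  #15 SA[15]=10  'ebhffhccdfghcgcf'
  #16 SA[16]=25  'f'
  #17 SA[17]=13  'ffhccdfghcgcf'
  #18 SA[18]=19  'fghcgcf'
  #19 SA[19]=14  'fhccdfghcgcf'
  #20 SA[20]=23  'gcf'
  #21 SA[21]=20  'ghcgcf'
  #22 SA[22]=1  'hbbaadbabebhffhccdfghcgcf'
  #23 SA[23]=15  'hccdfghcgcf'
  #24 SA[24]=21  'hcgcf'
  #25 SA[25]=12  'hffhccdfghcgcf'

SA = [4, 8, 5, 3, 7, 2, 9, 11, 16, 17, 24, 22, 0, 6, 18, 10, 25, 13, 19, 14, 23, 20, 1, 15, 21, 12]
rank  pair      lcp
   1  s[4:],s[8:]  1  'a'
   2  s[8:],s[5:]  1  'a'
   3  s[5:],s[3:]  0  ''
   4  s[3:],s[7:]  2  'ba'
   5  s[7:],s[2:]  1  'b'
   6  s[2:],s[9:]  1  'b'
   7  s[9:],s[11:]  1  'b'
   8  s[11:],s[16:]  0  ''
   9  s[16:],s[17:]  1  'c'
  10  s[17:],s[24:]  1  'c'
  11  s[24:],s[22:]  1  'c'
  12  s[22:],s[0:]  1  'c'
  13  s[0:],s[6:]  0  ''
  14  s[6:],s[18:]  1  'd'
  15  s[18:],s[10:]  0  ''
  16  s[10:],s[25:]  0  ''
  17  s[25:],s[13:]  1  'f'
  18  s[13:],s[19:]  1  'f'
  19  s[19:],s[14:]  1  'f'
  20  s[14:],s[23:]  0  ''
  21  s[23:],s[20:]  1  'g'
  22  s[20:],s[1:]  0  ''
  23  s[1:],s[15:]  1  'h'
  24  s[15:],s[21:]  2  'hc'
  25  s[21:],s[12:]  1  'h'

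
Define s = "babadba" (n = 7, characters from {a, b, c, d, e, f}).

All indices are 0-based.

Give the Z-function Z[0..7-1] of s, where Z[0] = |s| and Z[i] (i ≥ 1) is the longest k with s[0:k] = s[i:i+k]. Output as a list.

Z[0]=7
i=1: i≥r, start 0; Z[1]=0
i=2: i≥r, start 0; Z[2]=2 scan→box=[2,4)
i=3: min(r-i=1, Z[1]=0)=0; Z[3]=0
i=4: i≥r, start 0; Z[4]=0
i=5: i≥r, start 0; Z[5]=2 scan→box=[5,7)
i=6: min(r-i=1, Z[1]=0)=0; Z[6]=0

[7, 0, 2, 0, 0, 2, 0]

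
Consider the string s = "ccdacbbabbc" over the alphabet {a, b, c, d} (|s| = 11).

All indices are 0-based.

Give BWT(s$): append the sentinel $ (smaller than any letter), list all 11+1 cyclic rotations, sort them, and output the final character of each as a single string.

rank  rotation      last
    0  $ccdacbbabbc  c
    1  abbc$ccdacbb  b
    2  acbbabbc$ccd  d
    3  babbc$ccdacb  b
    4  bbabbc$ccdac  c
    5  bbc$ccdacbba  a
    6  bc$ccdacbbab  b
    7  c$ccdacbbabb  b
    8  cbbabbc$ccda  a
    9  ccdacbbabbc$  $
   10  cdacbbabbc$c  c
   11  dacbbabbc$cc  c

cbdbcabba$cc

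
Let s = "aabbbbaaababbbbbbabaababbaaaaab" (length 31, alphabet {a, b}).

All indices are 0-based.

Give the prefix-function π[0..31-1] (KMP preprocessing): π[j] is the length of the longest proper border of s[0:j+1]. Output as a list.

π[0] = 0
j=1 s[j]='a': π[1]=1 (border 'a')
j=2 s[j]='b': k: 1→0; π[2]=0 (border '')
j=3 s[j]='b': π[3]=0 (border '')
j=4 s[j]='b': π[4]=0 (border '')
j=5 s[j]='b': π[5]=0 (border '')
j=6 s[j]='a': π[6]=1 (border 'a')
j=7 s[j]='a': π[7]=2 (border 'aa')
j=8 s[j]='a': k: 2→1; π[8]=2 (border 'aa')
j=9 s[j]='b': π[9]=3 (border 'aab')
j=10 s[j]='a': k: 3→0; π[10]=1 (border 'a')
j=11 s[j]='b': k: 1→0; π[11]=0 (border '')
j=12 s[j]='b': π[12]=0 (border '')
j=13 s[j]='b': π[13]=0 (border '')
j=14 s[j]='b': π[14]=0 (border '')
j=15 s[j]='b': π[15]=0 (border '')
j=16 s[j]='b': π[16]=0 (border '')
j=17 s[j]='a': π[17]=1 (border 'a')
j=18 s[j]='b': k: 1→0; π[18]=0 (border '')
j=19 s[j]='a': π[19]=1 (border 'a')
j=20 s[j]='a': π[20]=2 (border 'aa')
j=21 s[j]='b': π[21]=3 (border 'aab')
j=22 s[j]='a': k: 3→0; π[22]=1 (border 'a')
j=23 s[j]='b': k: 1→0; π[23]=0 (border '')
j=24 s[j]='b': π[24]=0 (border '')
j=25 s[j]='a': π[25]=1 (border 'a')
j=26 s[j]='a': π[26]=2 (border 'aa')
j=27 s[j]='a': k: 2→1; π[27]=2 (border 'aa')
j=28 s[j]='a': k: 2→1; π[28]=2 (border 'aa')
j=29 s[j]='a': k: 2→1; π[29]=2 (border 'aa')
j=30 s[j]='b': π[30]=3 (border 'aab')

[0, 1, 0, 0, 0, 0, 1, 2, 2, 3, 1, 0, 0, 0, 0, 0, 0, 1, 0, 1, 2, 3, 1, 0, 0, 1, 2, 2, 2, 2, 3]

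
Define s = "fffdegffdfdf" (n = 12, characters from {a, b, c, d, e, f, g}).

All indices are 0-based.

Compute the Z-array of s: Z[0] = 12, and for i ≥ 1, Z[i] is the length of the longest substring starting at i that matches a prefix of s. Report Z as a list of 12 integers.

Z[0]=12
i=1: fresh scan; Z[1]=2 extend→box=[1,3)
i=2: min(r-i=1, Z[1]=2)=1; Z[2]=1
i=3: fresh scan; Z[3]=0
i=4: fresh scan; Z[4]=0
i=5: fresh scan; Z[5]=0
i=6: fresh scan; Z[6]=2 extend→box=[6,8)
i=7: min(r-i=1, Z[1]=2)=1; Z[7]=1
i=8: fresh scan; Z[8]=0
i=9: fresh scan; Z[9]=1 extend→box=[9,10)
i=10: fresh scan; Z[10]=0
i=11: fresh scan; Z[11]=1 extend→box=[11,12)

[12, 2, 1, 0, 0, 0, 2, 1, 0, 1, 0, 1]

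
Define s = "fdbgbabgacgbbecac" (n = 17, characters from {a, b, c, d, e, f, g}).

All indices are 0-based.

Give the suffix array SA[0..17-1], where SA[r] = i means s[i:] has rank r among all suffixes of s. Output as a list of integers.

[5, 15, 8, 4, 11, 12, 6, 2, 16, 14, 9, 1, 13, 0, 7, 3, 10]

rank→(start, suffix):
  0 → (5, 'abgacgbbecac')
  1 → (15, 'ac')
  2 → (8, 'acgbbecac')
  3 → (4, 'babgacgbbecac')
  4 → (11, 'bbecac')
  5 → (12, 'becac')
  6 → (6, 'bgacgbbecac')
  7 → (2, 'bgbabgacgbbecac')
  8 → (16, 'c')
  9 → (14, 'cac')
  10 → (9, 'cgbbecac')
  11 → (1, 'dbgbabgacgbbecac')
  12 → (13, 'ecac')
  13 → (0, 'fdbgbabgacgbbecac')
  14 → (7, 'gacgbbecac')
  15 → (3, 'gbabgacgbbecac')
  16 → (10, 'gbbecac')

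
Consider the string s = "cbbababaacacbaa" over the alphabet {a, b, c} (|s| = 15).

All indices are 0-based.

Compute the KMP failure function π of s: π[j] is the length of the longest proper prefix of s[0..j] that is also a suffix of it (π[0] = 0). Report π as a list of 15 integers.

π[0] = 0
j=1 s[j]='b': π[1]=0 (border '')
j=2 s[j]='b': π[2]=0 (border '')
j=3 s[j]='a': π[3]=0 (border '')
j=4 s[j]='b': π[4]=0 (border '')
j=5 s[j]='a': π[5]=0 (border '')
j=6 s[j]='b': π[6]=0 (border '')
j=7 s[j]='a': π[7]=0 (border '')
j=8 s[j]='a': π[8]=0 (border '')
j=9 s[j]='c': π[9]=1 (border 'c')
j=10 s[j]='a': k: 1→0; π[10]=0 (border '')
j=11 s[j]='c': π[11]=1 (border 'c')
j=12 s[j]='b': π[12]=2 (border 'cb')
j=13 s[j]='a': k: 2→0; π[13]=0 (border '')
j=14 s[j]='a': π[14]=0 (border '')

[0, 0, 0, 0, 0, 0, 0, 0, 0, 1, 0, 1, 2, 0, 0]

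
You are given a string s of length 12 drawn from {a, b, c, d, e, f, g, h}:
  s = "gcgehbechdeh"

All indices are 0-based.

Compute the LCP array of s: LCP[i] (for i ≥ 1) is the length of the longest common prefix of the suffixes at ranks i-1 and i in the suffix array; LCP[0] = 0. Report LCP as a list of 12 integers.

[0, 0, 1, 0, 0, 1, 2, 0, 1, 0, 1, 1]

rank→(start, suffix):
  0 → (5, 'bechdeh')
  1 → (1, 'cgehbechdeh')
  2 → (7, 'chdeh')
  3 → (9, 'deh')
  4 → (6, 'echdeh')
  5 → (10, 'eh')
  6 → (3, 'ehbechdeh')
  7 → (0, 'gcgehbechdeh')
  8 → (2, 'gehbechdeh')
  9 → (11, 'h')
  10 → (4, 'hbechdeh')
  11 → (8, 'hdeh')

SA = [5, 1, 7, 9, 6, 10, 3, 0, 2, 11, 4, 8]
[i] adj suffixes → lcp
  [1] 5/1 → 0 ('')
  [2] 1/7 → 1 ('c')
  [3] 7/9 → 0 ('')
  [4] 9/6 → 0 ('')
  [5] 6/10 → 1 ('e')
  [6] 10/3 → 2 ('eh')
  [7] 3/0 → 0 ('')
  [8] 0/2 → 1 ('g')
  [9] 2/11 → 0 ('')
  [10] 11/4 → 1 ('h')
  [11] 4/8 → 1 ('h')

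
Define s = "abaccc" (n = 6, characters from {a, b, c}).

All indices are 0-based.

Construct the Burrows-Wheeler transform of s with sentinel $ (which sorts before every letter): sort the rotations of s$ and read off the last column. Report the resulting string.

c$bacca

rank  rotation last
    0  $abaccc  c
    1  abaccc$  $
    2  accc$ab  b
    3  baccc$a  a
    4  c$abacc  c
    5  cc$abac  c
    6  ccc$aba  a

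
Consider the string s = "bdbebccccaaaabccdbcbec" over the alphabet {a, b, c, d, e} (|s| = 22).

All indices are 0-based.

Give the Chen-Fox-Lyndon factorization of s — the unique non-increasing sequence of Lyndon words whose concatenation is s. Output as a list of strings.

["bdbe", "bcccc", "aaaabccdbcbec"]

emit factor 1: 'bdbe' (i=0, period=4)
emit factor 2: 'bcccc' (i=4, period=5)
emit factor 3: 'aaaabccdbcbec' (i=9, period=13)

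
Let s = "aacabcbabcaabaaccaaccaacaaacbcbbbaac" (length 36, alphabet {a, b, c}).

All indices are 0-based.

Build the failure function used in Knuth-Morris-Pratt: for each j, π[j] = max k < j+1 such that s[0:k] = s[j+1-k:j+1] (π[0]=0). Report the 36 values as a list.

[0, 1, 0, 1, 0, 0, 0, 1, 0, 0, 1, 2, 0, 1, 2, 3, 0, 1, 2, 3, 0, 1, 2, 3, 4, 2, 2, 3, 0, 0, 0, 0, 0, 1, 2, 3]

π[0] = 0
j=1 s[j]='a': π[1]=1 (border 'a')
j=2 s[j]='c': k: 1→0; π[2]=0 (border '')
j=3 s[j]='a': π[3]=1 (border 'a')
j=4 s[j]='b': k: 1→0; π[4]=0 (border '')
j=5 s[j]='c': π[5]=0 (border '')
j=6 s[j]='b': π[6]=0 (border '')
j=7 s[j]='a': π[7]=1 (border 'a')
j=8 s[j]='b': k: 1→0; π[8]=0 (border '')
j=9 s[j]='c': π[9]=0 (border '')
j=10 s[j]='a': π[10]=1 (border 'a')
j=11 s[j]='a': π[11]=2 (border 'aa')
j=12 s[j]='b': k: 2→1→0; π[12]=0 (border '')
j=13 s[j]='a': π[13]=1 (border 'a')
j=14 s[j]='a': π[14]=2 (border 'aa')
j=15 s[j]='c': π[15]=3 (border 'aac')
j=16 s[j]='c': k: 3→0; π[16]=0 (border '')
j=17 s[j]='a': π[17]=1 (border 'a')
j=18 s[j]='a': π[18]=2 (border 'aa')
j=19 s[j]='c': π[19]=3 (border 'aac')
j=20 s[j]='c': k: 3→0; π[20]=0 (border '')
j=21 s[j]='a': π[21]=1 (border 'a')
j=22 s[j]='a': π[22]=2 (border 'aa')
j=23 s[j]='c': π[23]=3 (border 'aac')
j=24 s[j]='a': π[24]=4 (border 'aaca')
j=25 s[j]='a': k: 4→1; π[25]=2 (border 'aa')
j=26 s[j]='a': k: 2→1; π[26]=2 (border 'aa')
j=27 s[j]='c': π[27]=3 (border 'aac')
j=28 s[j]='b': k: 3→0; π[28]=0 (border '')
j=29 s[j]='c': π[29]=0 (border '')
j=30 s[j]='b': π[30]=0 (border '')
j=31 s[j]='b': π[31]=0 (border '')
j=32 s[j]='b': π[32]=0 (border '')
j=33 s[j]='a': π[33]=1 (border 'a')
j=34 s[j]='a': π[34]=2 (border 'aa')
j=35 s[j]='c': π[35]=3 (border 'aac')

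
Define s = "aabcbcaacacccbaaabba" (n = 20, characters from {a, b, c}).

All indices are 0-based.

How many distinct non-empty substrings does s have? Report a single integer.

sorted suffixes:
  #0 SA[0]=19  'a'
  #1 SA[1]=14  'aaabba'
  #2 SA[2]=15  'aabba'
  #3 SA[3]=0  'aabcbcaacacccbaaabba'
  #4 SA[4]=6  'aacacccbaaabba'
  #5 SA[5]=16  'abba'
  #6 SA[6]=1  'abcbcaacacccbaaabba'
  #7 SA[7]=7  'acacccbaaabba'
  #8 SA[8]=9  'acccbaaabba'
  #9 SA[9]=18  'ba'
  #10 SA[10]=13  'baaabba'
  #11 SA[11]=17  'bba'
  #12 SA[12]=4  'bcaacacccbaaabba'
  #13 SA[13]=2  'bcbcaacacccbaaabba'
  #14 SA[14]=5  'caacacccbaaabba'
  #15 SA[15]=8  'cacccbaaabba'
  #16 SA[16]=12  'cbaaabba'
  #17 SA[17]=3  'cbcaacacccbaaabba'
  #18 SA[18]=11  'ccbaaabba'
  #19 SA[19]=10  'cccbaaabba'

SA = [19, 14, 15, 0, 6, 16, 1, 7, 9, 18, 13, 17, 4, 2, 5, 8, 12, 3, 11, 10]
[i] adj suffixes → lcp
  [1] 19/14 → 1 ('a')
  [2] 14/15 → 2 ('aa')
  [3] 15/0 → 3 ('aab')
  [4] 0/6 → 2 ('aa')
  [5] 6/16 → 1 ('a')
  [6] 16/1 → 2 ('ab')
  [7] 1/7 → 1 ('a')
  [8] 7/9 → 2 ('ac')
  [9] 9/18 → 0 ('')
  [10] 18/13 → 2 ('ba')
  [11] 13/17 → 1 ('b')
  [12] 17/4 → 1 ('b')
  [13] 4/2 → 2 ('bc')
  [14] 2/5 → 0 ('')
  [15] 5/8 → 2 ('ca')
  [16] 8/12 → 1 ('c')
  [17] 12/3 → 2 ('cb')
  [18] 3/11 → 1 ('c')
  [19] 11/10 → 2 ('cc')

n(n+1)/2 = 20·21/2 = 210
Σ LCP = 0 + 1 + 2 + 3 + 2 + 1 + 2 + 1 + 2 + 0 + 2 + 1 + 1 + 2 + 0 + 2 + 1 + 2 + 1 + 2 = 28
distinct = 210 − 28 = 182

182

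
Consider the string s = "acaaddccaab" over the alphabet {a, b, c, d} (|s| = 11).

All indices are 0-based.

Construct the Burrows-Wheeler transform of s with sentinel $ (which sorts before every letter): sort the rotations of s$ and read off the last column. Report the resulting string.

rank  rotation      last
    0  $acaaddccaab  b
    1  aab$acaaddcc  c
    2  aaddccaab$ac  c
    3  ab$acaaddcca  a
    4  acaaddccaab$  $
    5  addccaab$aca  a
    6  b$acaaddccaa  a
    7  caab$acaaddc  c
    8  caaddccaab$a  a
    9  ccaab$acaadd  d
   10  dccaab$acaad  d
   11  ddccaab$acaa  a

bcca$aacadda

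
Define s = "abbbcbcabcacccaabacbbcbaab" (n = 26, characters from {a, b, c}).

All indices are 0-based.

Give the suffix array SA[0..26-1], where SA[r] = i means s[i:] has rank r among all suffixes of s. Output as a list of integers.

sorted suffixes:
  #0 SA[0]=23  'aab'
  #1 SA[1]=14  'aabacbbcbaab'
  #2 SA[2]=24  'ab'
  #3 SA[3]=15  'abacbbcbaab'
  #4 SA[4]=0  'abbbcbcabcacccaabacbbcbaab'
  #5 SA[5]=7  'abcacccaabacbbcbaab'
  #6 SA[6]=17  'acbbcbaab'
  #7 SA[7]=10  'acccaabacbbcbaab'
  #8 SA[8]=25  'b'
  #9 SA[9]=22  'baab'
  #10 SA[10]=16  'bacbbcbaab'
  #11 SA[11]=1  'bbbcbcabcacccaabacbbcbaab'
  #12 SA[12]=19  'bbcbaab'
  #13 SA[13]=2  'bbcbcabcacccaabacbbcbaab'
  #14 SA[14]=5  'bcabcacccaabacbbcbaab'
  #15 SA[15]=8  'bcacccaabacbbcbaab'
  #16 SA[16]=20  'bcbaab'
  #17 SA[17]=3  'bcbcabcacccaabacbbcbaab'
  #18 SA[18]=13  'caabacbbcbaab'
  #19 SA[19]=6  'cabcacccaabacbbcbaab'
  #20 SA[20]=9  'cacccaabacbbcbaab'
  #21 SA[21]=21  'cbaab'
  #22 SA[22]=18  'cbbcbaab'
  #23 SA[23]=4  'cbcabcacccaabacbbcbaab'
  #24 SA[24]=12  'ccaabacbbcbaab'
  #25 SA[25]=11  'cccaabacbbcbaab'

[23, 14, 24, 15, 0, 7, 17, 10, 25, 22, 16, 1, 19, 2, 5, 8, 20, 3, 13, 6, 9, 21, 18, 4, 12, 11]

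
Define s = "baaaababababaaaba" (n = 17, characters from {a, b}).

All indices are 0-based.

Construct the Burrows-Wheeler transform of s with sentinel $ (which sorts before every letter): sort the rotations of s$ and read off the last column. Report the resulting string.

abbbaaaabbbaa$aaaa

rank  rotation            last
    0  $baaaababababaaaba  a
    1  a$baaaababababaaab  b
    2  aaaababababaaaba$b  b
    3  aaaba$baaaabababab  b
    4  aaababababaaaba$ba  a
    5  aaba$baaaababababa  a
    6  aababababaaaba$baa  a
    7  aba$baaaababababaa  a
    8  abaaaba$baaaababab  b
    9  ababaaaba$baaaabab  b
   10  abababaaaba$baaaab  b
   11  ababababaaaba$baaa  a
   12  ba$baaaababababaaa  a
   13  baaaababababaaaba$  $
   14  baaaba$baaaabababa  a
   15  babaaaba$baaaababa  a
   16  bababaaaba$baaaaba  a
   17  babababaaaba$baaaa  a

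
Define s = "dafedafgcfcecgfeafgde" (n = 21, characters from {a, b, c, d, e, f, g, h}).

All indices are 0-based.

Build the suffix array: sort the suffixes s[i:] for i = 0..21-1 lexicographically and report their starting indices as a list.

sorted suffixes:
  #0 SA[0]=1  'afedafgcfcecgfeafgde'
  #1 SA[1]=5  'afgcfcecgfeafgde'
  #2 SA[2]=16  'afgde'
  #3 SA[3]=10  'cecgfeafgde'
  #4 SA[4]=8  'cfcecgfeafgde'
  #5 SA[5]=12  'cgfeafgde'
  #6 SA[6]=0  'dafedafgcfcecgfeafgde'
  #7 SA[7]=4  'dafgcfcecgfeafgde'
  #8 SA[8]=19  'de'
  #9 SA[9]=20  'e'
  #10 SA[10]=15  'eafgde'
  #11 SA[11]=11  'ecgfeafgde'
  #12 SA[12]=3  'edafgcfcecgfeafgde'
  #13 SA[13]=9  'fcecgfeafgde'
  #14 SA[14]=14  'feafgde'
  #15 SA[15]=2  'fedafgcfcecgfeafgde'
  #16 SA[16]=6  'fgcfcecgfeafgde'
  #17 SA[17]=17  'fgde'
  #18 SA[18]=7  'gcfcecgfeafgde'
  #19 SA[19]=18  'gde'
  #20 SA[20]=13  'gfeafgde'

[1, 5, 16, 10, 8, 12, 0, 4, 19, 20, 15, 11, 3, 9, 14, 2, 6, 17, 7, 18, 13]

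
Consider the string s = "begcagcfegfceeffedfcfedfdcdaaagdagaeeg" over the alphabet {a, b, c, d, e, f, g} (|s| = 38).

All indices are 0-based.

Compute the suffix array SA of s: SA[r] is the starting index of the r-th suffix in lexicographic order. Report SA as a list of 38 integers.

[27, 28, 34, 32, 4, 29, 0, 3, 25, 11, 19, 6, 26, 31, 24, 17, 22, 16, 21, 12, 35, 13, 36, 1, 8, 10, 18, 23, 15, 20, 7, 14, 37, 33, 2, 5, 30, 9]

sorted suffixes:
  #0 SA[0]=27  'aaagdagaeeg'
  #1 SA[1]=28  'aagdagaeeg'
  #2 SA[2]=34  'aeeg'
  #3 SA[3]=32  'agaeeg'
  #4 SA[4]=4  'agcfegfceeffedfcfedfdcdaaagdagaeeg'
  #5 SA[5]=29  'agdagaeeg'
  #6 SA[6]=0  'begcagcfegfceeffedfcfedfdcdaaagdagaeeg'
  #7 SA[7]=3  'cagcfegfceeffedfcfedfdcdaaagdagaeeg'
  #8 SA[8]=25  'cdaaagdagaeeg'
  #9 SA[9]=11  'ceeffedfcfedfdcdaaagdagaeeg'
  #10 SA[10]=19  'cfedfdcdaaagdagaeeg'
  #11 SA[11]=6  'cfegfceeffedfcfedfdcdaaagdagaeeg'
  #12 SA[12]=26  'daaagdagaeeg'
  #13 SA[13]=31  'dagaeeg'
  #14 SA[14]=24  'dcdaaagdagaeeg'
  #15 SA[15]=17  'dfcfedfdcdaaagdagaeeg'
  #16 SA[16]=22  'dfdcdaaagdagaeeg'
  #17 SA[17]=16  'edfcfedfdcdaaagdagaeeg'
  #18 SA[18]=21  'edfdcdaaagdagaeeg'
  #19 SA[19]=12  'eeffedfcfedfdcdaaagdagaeeg'
  #20 SA[20]=35  'eeg'
  #21 SA[21]=13  'effedfcfedfdcdaaagdagaeeg'
  #22 SA[22]=36  'eg'
  #23 SA[23]=1  'egcagcfegfceeffedfcfedfdcdaaagdagaeeg'
  #24 SA[24]=8  'egfceeffedfcfedfdcdaaagdagaeeg'
  #25 SA[25]=10  'fceeffedfcfedfdcdaaagdagaeeg'
  #26 SA[26]=18  'fcfedfdcdaaagdagaeeg'
  #27 SA[27]=23  'fdcdaaagdagaeeg'
  #28 SA[28]=15  'fedfcfedfdcdaaagdagaeeg'
  #29 SA[29]=20  'fedfdcdaaagdagaeeg'
  #30 SA[30]=7  'fegfceeffedfcfedfdcdaaagdagaeeg'
  #31 SA[31]=14  'ffedfcfedfdcdaaagdagaeeg'
  #32 SA[32]=37  'g'
  #33 SA[33]=33  'gaeeg'
  #34 SA[34]=2  'gcagcfegfceeffedfcfedfdcdaaagdagaeeg'
  #35 SA[35]=5  'gcfegfceeffedfcfedfdcdaaagdagaeeg'
  #36 SA[36]=30  'gdagaeeg'
  #37 SA[37]=9  'gfceeffedfcfedfdcdaaagdagaeeg'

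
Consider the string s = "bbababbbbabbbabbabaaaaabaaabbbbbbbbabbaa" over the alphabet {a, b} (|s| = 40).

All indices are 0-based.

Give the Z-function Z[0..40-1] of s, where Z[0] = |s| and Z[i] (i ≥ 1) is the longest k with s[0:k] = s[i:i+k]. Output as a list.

Z[0]=40
i=1: i≥r, start 0; Z[1]=1 grow→box=[1,2)
i=2: i≥r, start 0; Z[2]=0
i=3: i≥r, start 0; Z[3]=1 grow→box=[3,4)
i=4: i≥r, start 0; Z[4]=0
i=5: i≥r, start 0; Z[5]=2 grow→box=[5,7)
i=6: min(r-i=1, Z[1]=1)=1; Z[6]=2 grow→box=[6,8)
i=7: min(r-i=1, Z[1]=1)=1; Z[7]=4 grow→box=[7,11)
i=8: min(r-i=3, Z[1]=1)=1; Z[8]=1
i=9: min(r-i=2, Z[2]=0)=0; Z[9]=0
i=10: min(r-i=1, Z[3]=1)=1; Z[10]=2 grow→box=[10,12)
i=11: min(r-i=1, Z[1]=1)=1; Z[11]=4 grow→box=[11,15)
i=12: min(r-i=3, Z[1]=1)=1; Z[12]=1
i=13: min(r-i=2, Z[2]=0)=0; Z[13]=0
i=14: min(r-i=1, Z[3]=1)=1; Z[14]=5 grow→box=[14,19)
i=15: min(r-i=4, Z[1]=1)=1; Z[15]=1
i=16: min(r-i=3, Z[2]=0)=0; Z[16]=0
i=17: min(r-i=2, Z[3]=1)=1; Z[17]=1
i=18: min(r-i=1, Z[4]=0)=0; Z[18]=0
i=19: i≥r, start 0; Z[19]=0
i=20: i≥r, start 0; Z[20]=0
i=21: i≥r, start 0; Z[21]=0
i=22: i≥r, start 0; Z[22]=0
i=23: i≥r, start 0; Z[23]=1 grow→box=[23,24)
i=24: i≥r, start 0; Z[24]=0
i=25: i≥r, start 0; Z[25]=0
i=26: i≥r, start 0; Z[26]=0
i=27: i≥r, start 0; Z[27]=2 grow→box=[27,29)
i=28: min(r-i=1, Z[1]=1)=1; Z[28]=2 grow→box=[28,30)
i=29: min(r-i=1, Z[1]=1)=1; Z[29]=2 grow→box=[29,31)
i=30: min(r-i=1, Z[1]=1)=1; Z[30]=2 grow→box=[30,32)
i=31: min(r-i=1, Z[1]=1)=1; Z[31]=2 grow→box=[31,33)
i=32: min(r-i=1, Z[1]=1)=1; Z[32]=2 grow→box=[32,34)
i=33: min(r-i=1, Z[1]=1)=1; Z[33]=4 grow→box=[33,37)
i=34: min(r-i=3, Z[1]=1)=1; Z[34]=1
i=35: min(r-i=2, Z[2]=0)=0; Z[35]=0
i=36: min(r-i=1, Z[3]=1)=1; Z[36]=3 grow→box=[36,39)
i=37: min(r-i=2, Z[1]=1)=1; Z[37]=1
i=38: min(r-i=1, Z[2]=0)=0; Z[38]=0
i=39: i≥r, start 0; Z[39]=0

[40, 1, 0, 1, 0, 2, 2, 4, 1, 0, 2, 4, 1, 0, 5, 1, 0, 1, 0, 0, 0, 0, 0, 1, 0, 0, 0, 2, 2, 2, 2, 2, 2, 4, 1, 0, 3, 1, 0, 0]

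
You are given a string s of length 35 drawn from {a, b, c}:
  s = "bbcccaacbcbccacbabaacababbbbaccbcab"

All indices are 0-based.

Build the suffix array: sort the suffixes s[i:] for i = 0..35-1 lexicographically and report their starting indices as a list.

sorted suffixes:
  #0 SA[0]=18  'aacababbbbaccbcab'
  #1 SA[1]=5  'aacbcbccacbabaacababbbbaccbcab'
  #2 SA[2]=33  'ab'
  #3 SA[3]=16  'abaacababbbbaccbcab'
  #4 SA[4]=21  'ababbbbaccbcab'
  #5 SA[5]=23  'abbbbaccbcab'
  #6 SA[6]=19  'acababbbbaccbcab'
  #7 SA[7]=13  'acbabaacababbbbaccbcab'
  #8 SA[8]=6  'acbcbccacbabaacababbbbaccbcab'
  #9 SA[9]=28  'accbcab'
  #10 SA[10]=34  'b'
  #11 SA[11]=17  'baacababbbbaccbcab'
  #12 SA[12]=15  'babaacababbbbaccbcab'
  #13 SA[13]=22  'babbbbaccbcab'
  #14 SA[14]=27  'baccbcab'
  #15 SA[15]=26  'bbaccbcab'
  #16 SA[16]=25  'bbbaccbcab'
  #17 SA[17]=24  'bbbbaccbcab'
  #18 SA[18]=0  'bbcccaacbcbccacbabaacababbbbaccbcab'
  #19 SA[19]=31  'bcab'
  #20 SA[20]=8  'bcbccacbabaacababbbbaccbcab'
  #21 SA[21]=10  'bccacbabaacababbbbaccbcab'
  #22 SA[22]=1  'bcccaacbcbccacbabaacababbbbaccbcab'
  #23 SA[23]=4  'caacbcbccacbabaacababbbbaccbcab'
  #24 SA[24]=32  'cab'
  #25 SA[25]=20  'cababbbbaccbcab'
  #26 SA[26]=12  'cacbabaacababbbbaccbcab'
  #27 SA[27]=14  'cbabaacababbbbaccbcab'
  #28 SA[28]=30  'cbcab'
  #29 SA[29]=7  'cbcbccacbabaacababbbbaccbcab'
  #30 SA[30]=9  'cbccacbabaacababbbbaccbcab'
  #31 SA[31]=3  'ccaacbcbccacbabaacababbbbaccbcab'
  #32 SA[32]=11  'ccacbabaacababbbbaccbcab'
  #33 SA[33]=29  'ccbcab'
  #34 SA[34]=2  'cccaacbcbccacbabaacababbbbaccbcab'

[18, 5, 33, 16, 21, 23, 19, 13, 6, 28, 34, 17, 15, 22, 27, 26, 25, 24, 0, 31, 8, 10, 1, 4, 32, 20, 12, 14, 30, 7, 9, 3, 11, 29, 2]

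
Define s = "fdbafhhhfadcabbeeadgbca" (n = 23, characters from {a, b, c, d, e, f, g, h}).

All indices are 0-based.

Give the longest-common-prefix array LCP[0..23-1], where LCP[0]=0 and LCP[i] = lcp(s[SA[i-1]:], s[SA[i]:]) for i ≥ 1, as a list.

[0, 1, 1, 2, 1, 0, 1, 1, 1, 0, 2, 0, 1, 1, 0, 1, 0, 1, 1, 0, 0, 1, 2]

rank→(start, suffix):
  0 → (22, 'a')
  1 → (12, 'abbeeadgbca')
  2 → (9, 'adcabbeeadgbca')
  3 → (17, 'adgbca')
  4 → (3, 'afhhhfadcabbeeadgbca')
  5 → (2, 'bafhhhfadcabbeeadgbca')
  6 → (13, 'bbeeadgbca')
  7 → (20, 'bca')
  8 → (14, 'beeadgbca')
  9 → (21, 'ca')
  10 → (11, 'cabbeeadgbca')
  11 → (1, 'dbafhhhfadcabbeeadgbca')
  12 → (10, 'dcabbeeadgbca')
  13 → (18, 'dgbca')
  14 → (16, 'eadgbca')
  15 → (15, 'eeadgbca')
  16 → (8, 'fadcabbeeadgbca')
  17 → (0, 'fdbafhhhfadcabbeeadgbca')
  18 → (4, 'fhhhfadcabbeeadgbca')
  19 → (19, 'gbca')
  20 → (7, 'hfadcabbeeadgbca')
  21 → (6, 'hhfadcabbeeadgbca')
  22 → (5, 'hhhfadcabbeeadgbca')

SA = [22, 12, 9, 17, 3, 2, 13, 20, 14, 21, 11, 1, 10, 18, 16, 15, 8, 0, 4, 19, 7, 6, 5]
[i] adj suffixes → lcp
  [1] 22/12 → 1 ('a')
  [2] 12/9 → 1 ('a')
  [3] 9/17 → 2 ('ad')
  [4] 17/3 → 1 ('a')
  [5] 3/2 → 0 ('')
  [6] 2/13 → 1 ('b')
  [7] 13/20 → 1 ('b')
  [8] 20/14 → 1 ('b')
  [9] 14/21 → 0 ('')
  [10] 21/11 → 2 ('ca')
  [11] 11/1 → 0 ('')
  [12] 1/10 → 1 ('d')
  [13] 10/18 → 1 ('d')
  [14] 18/16 → 0 ('')
  [15] 16/15 → 1 ('e')
  [16] 15/8 → 0 ('')
  [17] 8/0 → 1 ('f')
  [18] 0/4 → 1 ('f')
  [19] 4/19 → 0 ('')
  [20] 19/7 → 0 ('')
  [21] 7/6 → 1 ('h')
  [22] 6/5 → 2 ('hh')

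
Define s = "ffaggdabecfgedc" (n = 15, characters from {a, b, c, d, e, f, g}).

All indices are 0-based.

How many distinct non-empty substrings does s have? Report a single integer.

sorted suffixes:
  #0 SA[0]=6  'abecfgedc'
  #1 SA[1]=2  'aggdabecfgedc'
  #2 SA[2]=7  'becfgedc'
  #3 SA[3]=14  'c'
  #4 SA[4]=9  'cfgedc'
  #5 SA[5]=5  'dabecfgedc'
  #6 SA[6]=13  'dc'
  #7 SA[7]=8  'ecfgedc'
  #8 SA[8]=12  'edc'
  #9 SA[9]=1  'faggdabecfgedc'
  #10 SA[10]=0  'ffaggdabecfgedc'
  #11 SA[11]=10  'fgedc'
  #12 SA[12]=4  'gdabecfgedc'
  #13 SA[13]=11  'gedc'
  #14 SA[14]=3  'ggdabecfgedc'

SA = [6, 2, 7, 14, 9, 5, 13, 8, 12, 1, 0, 10, 4, 11, 3]
i: (SA[i-1],SA[i]) lcp shared
  1: (6,2) 1 'a'
  2: (2,7) 0 ''
  3: (7,14) 0 ''
  4: (14,9) 1 'c'
  5: (9,5) 0 ''
  6: (5,13) 1 'd'
  7: (13,8) 0 ''
  8: (8,12) 1 'e'
  9: (12,1) 0 ''
  10: (1,0) 1 'f'
  11: (0,10) 1 'f'
  12: (10,4) 0 ''
  13: (4,11) 1 'g'
  14: (11,3) 1 'g'

n(n+1)/2 = 15·16/2 = 120
Σ LCP = 0 + 1 + 0 + 0 + 1 + 0 + 1 + 0 + 1 + 0 + 1 + 1 + 0 + 1 + 1 = 8
distinct = 120 − 8 = 112

112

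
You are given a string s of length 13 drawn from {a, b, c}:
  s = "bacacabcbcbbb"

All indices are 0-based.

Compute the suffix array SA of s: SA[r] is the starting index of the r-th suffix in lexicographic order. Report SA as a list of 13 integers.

[5, 3, 1, 12, 0, 11, 10, 8, 6, 4, 2, 9, 7]

sorted suffixes:
  #0 SA[0]=5  'abcbcbbb'
  #1 SA[1]=3  'acabcbcbbb'
  #2 SA[2]=1  'acacabcbcbbb'
  #3 SA[3]=12  'b'
  #4 SA[4]=0  'bacacabcbcbbb'
  #5 SA[5]=11  'bb'
  #6 SA[6]=10  'bbb'
  #7 SA[7]=8  'bcbbb'
  #8 SA[8]=6  'bcbcbbb'
  #9 SA[9]=4  'cabcbcbbb'
  #10 SA[10]=2  'cacabcbcbbb'
  #11 SA[11]=9  'cbbb'
  #12 SA[12]=7  'cbcbbb'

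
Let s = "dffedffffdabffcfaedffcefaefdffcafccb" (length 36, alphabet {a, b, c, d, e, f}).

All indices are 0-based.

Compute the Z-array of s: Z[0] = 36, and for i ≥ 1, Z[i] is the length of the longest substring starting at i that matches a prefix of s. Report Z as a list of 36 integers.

[36, 0, 0, 0, 3, 0, 0, 0, 0, 1, 0, 0, 0, 0, 0, 0, 0, 0, 3, 0, 0, 0, 0, 0, 0, 0, 0, 3, 0, 0, 0, 0, 0, 0, 0, 0]

Z[0]=36
i=1: outside box; Z[1]=0
i=2: outside box; Z[2]=0
i=3: outside box; Z[3]=0
i=4: outside box; Z[4]=3 extend→box=[4,7)
i=5: min(r-i=2, Z[1]=0)=0; Z[5]=0
i=6: min(r-i=1, Z[2]=0)=0; Z[6]=0
i=7: outside box; Z[7]=0
i=8: outside box; Z[8]=0
i=9: outside box; Z[9]=1 extend→box=[9,10)
i=10: outside box; Z[10]=0
i=11: outside box; Z[11]=0
i=12: outside box; Z[12]=0
i=13: outside box; Z[13]=0
i=14: outside box; Z[14]=0
i=15: outside box; Z[15]=0
i=16: outside box; Z[16]=0
i=17: outside box; Z[17]=0
i=18: outside box; Z[18]=3 extend→box=[18,21)
i=19: min(r-i=2, Z[1]=0)=0; Z[19]=0
i=20: min(r-i=1, Z[2]=0)=0; Z[20]=0
i=21: outside box; Z[21]=0
i=22: outside box; Z[22]=0
i=23: outside box; Z[23]=0
i=24: outside box; Z[24]=0
i=25: outside box; Z[25]=0
i=26: outside box; Z[26]=0
i=27: outside box; Z[27]=3 extend→box=[27,30)
i=28: min(r-i=2, Z[1]=0)=0; Z[28]=0
i=29: min(r-i=1, Z[2]=0)=0; Z[29]=0
i=30: outside box; Z[30]=0
i=31: outside box; Z[31]=0
i=32: outside box; Z[32]=0
i=33: outside box; Z[33]=0
i=34: outside box; Z[34]=0
i=35: outside box; Z[35]=0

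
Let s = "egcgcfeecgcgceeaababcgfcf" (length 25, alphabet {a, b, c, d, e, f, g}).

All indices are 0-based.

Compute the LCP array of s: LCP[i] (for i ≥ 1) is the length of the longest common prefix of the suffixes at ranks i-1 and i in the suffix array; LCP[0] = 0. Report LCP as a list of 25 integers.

[0, 1, 2, 0, 1, 0, 1, 2, 1, 3, 3, 2, 0, 1, 1, 2, 1, 0, 1, 1, 0, 2, 2, 4, 1]

rank→(start, suffix):
  0 → (15, 'aababcgfcf')
  1 → (16, 'ababcgfcf')
  2 → (18, 'abcgfcf')
  3 → (17, 'babcgfcf')
  4 → (19, 'bcgfcf')
  5 → (12, 'ceeaababcgfcf')
  6 → (23, 'cf')
  7 → (4, 'cfeecgcgceeaababcgfcf')
  8 → (10, 'cgceeaababcgfcf')
  9 → (2, 'cgcfeecgcgceeaababcgfcf')
  10 → (8, 'cgcgceeaababcgfcf')
  11 → (20, 'cgfcf')
  12 → (14, 'eaababcgfcf')
  13 → (7, 'ecgcgceeaababcgfcf')
  14 → (13, 'eeaababcgfcf')
  15 → (6, 'eecgcgceeaababcgfcf')
  16 → (0, 'egcgcfeecgcgceeaababcgfcf')
  17 → (24, 'f')
  18 → (22, 'fcf')
  19 → (5, 'feecgcgceeaababcgfcf')
  20 → (11, 'gceeaababcgfcf')
  21 → (3, 'gcfeecgcgceeaababcgfcf')
  22 → (9, 'gcgceeaababcgfcf')
  23 → (1, 'gcgcfeecgcgceeaababcgfcf')
  24 → (21, 'gfcf')

SA = [15, 16, 18, 17, 19, 12, 23, 4, 10, 2, 8, 20, 14, 7, 13, 6, 0, 24, 22, 5, 11, 3, 9, 1, 21]
rank  pair      lcp
   1  s[15:],s[16:]  1  'a'
   2  s[16:],s[18:]  2  'ab'
   3  s[18:],s[17:]  0  ''
   4  s[17:],s[19:]  1  'b'
   5  s[19:],s[12:]  0  ''
   6  s[12:],s[23:]  1  'c'
   7  s[23:],s[4:]  2  'cf'
   8  s[4:],s[10:]  1  'c'
   9  s[10:],s[2:]  3  'cgc'
  10  s[2:],s[8:]  3  'cgc'
  11  s[8:],s[20:]  2  'cg'
  12  s[20:],s[14:]  0  ''
  13  s[14:],s[7:]  1  'e'
  14  s[7:],s[13:]  1  'e'
  15  s[13:],s[6:]  2  'ee'
  16  s[6:],s[0:]  1  'e'
  17  s[0:],s[24:]  0  ''
  18  s[24:],s[22:]  1  'f'
  19  s[22:],s[5:]  1  'f'
  20  s[5:],s[11:]  0  ''
  21  s[11:],s[3:]  2  'gc'
  22  s[3:],s[9:]  2  'gc'
  23  s[9:],s[1:]  4  'gcgc'
  24  s[1:],s[21:]  1  'g'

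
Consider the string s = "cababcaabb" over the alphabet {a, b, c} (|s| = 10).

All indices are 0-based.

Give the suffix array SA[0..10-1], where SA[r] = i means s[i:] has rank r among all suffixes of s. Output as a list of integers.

rank | idx | suffix
   0 |   6 | aabb
   1 |   1 | ababcaabb
   2 |   7 | abb
   3 |   3 | abcaabb
   4 |   9 | b
   5 |   2 | babcaabb
   6 |   8 | bb
   7 |   4 | bcaabb
   8 |   5 | caabb
   9 |   0 | cababcaabb

[6, 1, 7, 3, 9, 2, 8, 4, 5, 0]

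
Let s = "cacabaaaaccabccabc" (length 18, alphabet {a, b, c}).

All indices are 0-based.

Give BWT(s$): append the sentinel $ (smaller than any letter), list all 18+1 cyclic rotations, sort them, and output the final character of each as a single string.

cbaaccccaaaabacc$ba

rank  rotation             last
    0  $cacabaaaaccabccabc  c
    1  aaaaccabccabc$cacab  b
    2  aaaccabccabc$cacaba  a
    3  aaccabccabc$cacabaa  a
    4  abaaaaccabccabc$cac  c
    5  abc$cacabaaaaccabcc  c
    6  abccabc$cacabaaaacc  c
    7  acabaaaaccabccabc$c  c
    8  accabccabc$cacabaaa  a
    9  baaaaccabccabc$caca  a
   10  bc$cacabaaaaccabcca  a
   11  bccabc$cacabaaaacca  a
   12  c$cacabaaaaccabccab  b
   13  cabaaaaccabccabc$ca  a
   14  cabc$cacabaaaaccabc  c
   15  cabccabc$cacabaaaac  c
   16  cacabaaaaccabccabc$  $
   17  ccabc$cacabaaaaccab  b
   18  ccabccabc$cacabaaaa  a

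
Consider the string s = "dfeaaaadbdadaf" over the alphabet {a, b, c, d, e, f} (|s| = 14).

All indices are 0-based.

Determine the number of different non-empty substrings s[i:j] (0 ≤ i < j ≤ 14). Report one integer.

rank→(start, suffix):
  0 → (3, 'aaaadbdadaf')
  1 → (4, 'aaadbdadaf')
  2 → (5, 'aadbdadaf')
  3 → (10, 'adaf')
  4 → (6, 'adbdadaf')
  5 → (12, 'af')
  6 → (8, 'bdadaf')
  7 → (9, 'dadaf')
  8 → (11, 'daf')
  9 → (7, 'dbdadaf')
  10 → (0, 'dfeaaaadbdadaf')
  11 → (2, 'eaaaadbdadaf')
  12 → (13, 'f')
  13 → (1, 'feaaaadbdadaf')

SA = [3, 4, 5, 10, 6, 12, 8, 9, 11, 7, 0, 2, 13, 1]
[i] adj suffixes → lcp
  [1] 3/4 → 3 ('aaa')
  [2] 4/5 → 2 ('aa')
  [3] 5/10 → 1 ('a')
  [4] 10/6 → 2 ('ad')
  [5] 6/12 → 1 ('a')
  [6] 12/8 → 0 ('')
  [7] 8/9 → 0 ('')
  [8] 9/11 → 2 ('da')
  [9] 11/7 → 1 ('d')
  [10] 7/0 → 1 ('d')
  [11] 0/2 → 0 ('')
  [12] 2/13 → 0 ('')
  [13] 13/1 → 1 ('f')

n(n+1)/2 = 14·15/2 = 105
Σ LCP = 0 + 3 + 2 + 1 + 2 + 1 + 0 + 0 + 2 + 1 + 1 + 0 + 0 + 1 = 14
distinct = 105 − 14 = 91

91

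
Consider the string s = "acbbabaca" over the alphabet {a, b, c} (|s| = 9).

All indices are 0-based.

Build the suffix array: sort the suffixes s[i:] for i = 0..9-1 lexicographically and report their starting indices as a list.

rank | idx | suffix
   0 |   8 | a
   1 |   4 | abaca
   2 |   6 | aca
   3 |   0 | acbbabaca
   4 |   3 | babaca
   5 |   5 | baca
   6 |   2 | bbabaca
   7 |   7 | ca
   8 |   1 | cbbabaca

[8, 4, 6, 0, 3, 5, 2, 7, 1]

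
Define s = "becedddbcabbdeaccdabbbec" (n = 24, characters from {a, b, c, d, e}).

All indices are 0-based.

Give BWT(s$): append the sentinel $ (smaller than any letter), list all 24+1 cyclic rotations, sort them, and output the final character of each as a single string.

cdceaabdbb$ebacecddebdbbc

rank  rotation                   last
    0  $becedddbcabbdeaccdabbbec  c
    1  abbbec$becedddbcabbdeaccd  d
    2  abbdeaccdabbbec$becedddbc  c
    3  accdabbbec$becedddbcabbde  e
    4  bbbec$becedddbcabbdeaccda  a
    5  bbdeaccdabbbec$becedddbca  a
    6  bbec$becedddbcabbdeaccdab  b
    7  bcabbdeaccdabbbec$beceddd  d
    8  bdeaccdabbbec$becedddbcab  b
    9  bec$becedddbcabbdeaccdabb  b
   10  becedddbcabbdeaccdabbbec$  $
   11  c$becedddbcabbdeaccdabbbe  e
   12  cabbdeaccdabbbec$becedddb  b
   13  ccdabbbec$becedddbcabbdea  a
   14  cdabbbec$becedddbcabbdeac  c
   15  cedddbcabbdeaccdabbbec$be  e
   16  dabbbec$becedddbcabbdeacc  c
   17  dbcabbdeaccdabbbec$becedd  d
   18  ddbcabbdeaccdabbbec$beced  d
   19  dddbcabbdeaccdabbbec$bece  e
   20  deaccdabbbec$becedddbcabb  b
   21  eaccdabbbec$becedddbcabbd  d
   22  ec$becedddbcabbdeaccdabbb  b
   23  ecedddbcabbdeaccdabbbec$b  b
   24  edddbcabbdeaccdabbbec$bec  c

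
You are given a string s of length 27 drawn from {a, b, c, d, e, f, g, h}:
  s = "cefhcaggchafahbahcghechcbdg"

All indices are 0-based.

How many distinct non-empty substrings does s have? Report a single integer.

355

rank | idx | suffix
   0 |  10 | afahbahcghechcbdg
   1 |   5 | aggchafahbahcghechcbdg
   2 |  12 | ahbahcghechcbdg
   3 |  15 | ahcghechcbdg
   4 |  14 | bahcghechcbdg
   5 |  24 | bdg
   6 |   4 | caggchafahbahcghechcbdg
   7 |  23 | cbdg
   8 |   0 | cefhcaggchafahbahcghechcbdg
   9 |  17 | cghechcbdg
  10 |   8 | chafahbahcghechcbdg
  11 |  21 | chcbdg
  12 |  25 | dg
  13 |  20 | echcbdg
  14 |   1 | efhcaggchafahbahcghechcbdg
  15 |  11 | fahbahcghechcbdg
  16 |   2 | fhcaggchafahbahcghechcbdg
  17 |  26 | g
  18 |   7 | gchafahbahcghechcbdg
  19 |   6 | ggchafahbahcghechcbdg
  20 |  18 | ghechcbdg
  21 |   9 | hafahbahcghechcbdg
  22 |  13 | hbahcghechcbdg
  23 |   3 | hcaggchafahbahcghechcbdg
  24 |  22 | hcbdg
  25 |  16 | hcghechcbdg
  26 |  19 | hechcbdg

SA = [10, 5, 12, 15, 14, 24, 4, 23, 0, 17, 8, 21, 25, 20, 1, 11, 2, 26, 7, 6, 18, 9, 13, 3, 22, 16, 19]
[i] adj suffixes → lcp
  [1] 10/5 → 1 ('a')
  [2] 5/12 → 1 ('a')
  [3] 12/15 → 2 ('ah')
  [4] 15/14 → 0 ('')
  [5] 14/24 → 1 ('b')
  [6] 24/4 → 0 ('')
  [7] 4/23 → 1 ('c')
  [8] 23/0 → 1 ('c')
  [9] 0/17 → 1 ('c')
  [10] 17/8 → 1 ('c')
  [11] 8/21 → 2 ('ch')
  [12] 21/25 → 0 ('')
  [13] 25/20 → 0 ('')
  [14] 20/1 → 1 ('e')
  [15] 1/11 → 0 ('')
  [16] 11/2 → 1 ('f')
  [17] 2/26 → 0 ('')
  [18] 26/7 → 1 ('g')
  [19] 7/6 → 1 ('g')
  [20] 6/18 → 1 ('g')
  [21] 18/9 → 0 ('')
  [22] 9/13 → 1 ('h')
  [23] 13/3 → 1 ('h')
  [24] 3/22 → 2 ('hc')
  [25] 22/16 → 2 ('hc')
  [26] 16/19 → 1 ('h')

n(n+1)/2 = 27·28/2 = 378
Σ LCP = 0 + 1 + 1 + 2 + 0 + 1 + 0 + 1 + 1 + 1 + 1 + 2 + 0 + 0 + 1 + 0 + 1 + 0 + 1 + 1 + 1 + 0 + 1 + 1 + 2 + 2 + 1 = 23
distinct = 378 − 23 = 355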